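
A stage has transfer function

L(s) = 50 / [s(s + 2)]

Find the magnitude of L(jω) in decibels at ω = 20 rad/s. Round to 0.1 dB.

-18.1 dB

At s = jω = j20:
pole (s+2): 2 + j20 → |·| = √(2²+20²) = √404 ≈ 20.1, ∠ = arctan(20/2) ≈ 84.29°
pole at origin: |s| = 20, ∠ = 90.00° (in denominator)
|L| = 50 / 402 ≈ 0.12438
Gain = 20 log₁₀(0.12438) ≈ -18.10 dB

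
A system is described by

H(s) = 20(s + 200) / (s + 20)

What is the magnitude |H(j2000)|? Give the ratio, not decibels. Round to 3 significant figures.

At s = jω = j2000:
zero (s+200): 200 + j2000 → |·| = √(200²+2000²) = √4040000 ≈ 2010, ∠ = arctan(2000/200) ≈ 84.29°
pole (s+20): 20 + j2000 → |·| = √(20²+2000²) = √4000400 ≈ 2000.1, ∠ = arctan(2000/20) ≈ 89.43°
|H| = 20 · 2010 / 2000.1 ≈ 20.099

20.1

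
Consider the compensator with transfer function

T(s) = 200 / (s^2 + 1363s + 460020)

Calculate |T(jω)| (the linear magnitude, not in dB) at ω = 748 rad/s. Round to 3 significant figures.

Substitute s = j748:
Numerator: 200 = 200 + j0
Denominator: (j748)^2 + 1363(j748) + 460020 = -99484 + j1019524
|N| = √(200² + 0²) ≈ 200, ∠N ≈ 0.00°
|D| = √(99484² + 1019524²) ≈ 1.0244e+06, ∠D ≈ 95.57°
|T| = 200 / 1.0244e+06 ≈ 0.00019524

0.000195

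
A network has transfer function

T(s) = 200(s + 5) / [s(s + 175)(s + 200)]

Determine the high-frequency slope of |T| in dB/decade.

Each pole contributes −20 dB/decade at high frequency; each zero contributes +20 dB/decade.
Net: 1 zero(s) − 3 pole(s) → -40 dB/decade.

-40 dB/decade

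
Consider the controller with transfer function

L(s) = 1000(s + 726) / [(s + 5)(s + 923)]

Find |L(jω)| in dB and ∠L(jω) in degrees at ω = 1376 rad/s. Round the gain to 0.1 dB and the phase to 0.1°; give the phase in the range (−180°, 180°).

-3.3 dB, -83.8°

At s = jω = j1376:
zero (s+726): 726 + j1376 → |·| = √(726²+1376²) = √2420452 ≈ 1555.8, ∠ = arctan(1376/726) ≈ 62.18°
pole (s+5): 5 + j1376 → |·| = √(5²+1376²) = √1893401 ≈ 1376, ∠ = arctan(1376/5) ≈ 89.79°
pole (s+923): 923 + j1376 → |·| = √(923²+1376²) = √2745305 ≈ 1656.9, ∠ = arctan(1376/923) ≈ 56.15°
|L| = 1000 · 1555.8 / 2.2799e+06 ≈ 0.6824
Gain = 20 log₁₀(0.6824) ≈ -3.32 dB
∠L = 62.18° − 145.94° = -83.76°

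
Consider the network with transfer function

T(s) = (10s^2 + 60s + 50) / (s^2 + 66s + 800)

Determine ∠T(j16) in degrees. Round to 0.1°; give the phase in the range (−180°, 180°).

96.3°

Substitute s = j16:
Numerator: 10(j16)^2 + 60(j16) + 50 = -2510 + j960
Denominator: (j16)^2 + 66(j16) + 800 = 544 + j1056
|N| = √(2510² + 960²) ≈ 2687.3, ∠N ≈ 159.07°
|D| = √(544² + 1056²) ≈ 1187.9, ∠D ≈ 62.74°
∠T = 159.07° − 62.74° = 96.33°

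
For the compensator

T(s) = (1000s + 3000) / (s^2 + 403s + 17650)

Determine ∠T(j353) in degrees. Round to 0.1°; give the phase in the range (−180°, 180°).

-37.4°

Substitute s = j353:
Numerator: 1000(j353) + 3000 = 3000 + j353000
Denominator: (j353)^2 + 403(j353) + 17650 = -106959 + j142259
|N| = √(3000² + 353000²) ≈ 3.5301e+05, ∠N ≈ 89.51°
|D| = √(106959² + 142259²) ≈ 1.7798e+05, ∠D ≈ 126.94°
∠T = 89.51° − 126.94° = -37.43°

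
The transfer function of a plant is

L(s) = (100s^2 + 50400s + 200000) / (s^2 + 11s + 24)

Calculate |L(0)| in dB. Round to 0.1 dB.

78.4 dB

L(0) = 200000 / 24 ≈ 8333.3
20 log₁₀(8333.3) ≈ 78.42 dB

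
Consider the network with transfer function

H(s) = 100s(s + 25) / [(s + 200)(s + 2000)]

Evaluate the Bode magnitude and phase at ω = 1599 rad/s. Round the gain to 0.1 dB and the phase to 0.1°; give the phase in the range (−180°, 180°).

35.8 dB, 57.6°

At s = jω = j1599:
zero (s+25): 25 + j1599 → |·| = √(25²+1599²) = √2557426 ≈ 1599.2, ∠ = arctan(1599/25) ≈ 89.10°
zero at origin: s = j1599 → |·| = 1599, ∠ = 90.00°
pole (s+200): 200 + j1599 → |·| = √(200²+1599²) = √2596801 ≈ 1611.5, ∠ = arctan(1599/200) ≈ 82.87°
pole (s+2000): 2000 + j1599 → |·| = √(2000²+1599²) = √6556801 ≈ 2560.6, ∠ = arctan(1599/2000) ≈ 38.64°
|H| = 100 · 2.5571e+06 / 4.1264e+06 ≈ 61.969
Gain = 20 log₁₀(61.969) ≈ 35.84 dB
∠H = 179.10° − 121.51° = 57.59°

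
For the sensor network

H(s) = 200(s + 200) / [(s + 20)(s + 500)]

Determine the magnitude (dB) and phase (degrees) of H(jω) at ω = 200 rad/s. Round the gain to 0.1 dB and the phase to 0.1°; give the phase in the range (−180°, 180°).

At s = jω = j200:
zero (s+200): 200 + j200 → |·| = √(200²+200²) = √80000 ≈ 282.84, ∠ = arctan(200/200) ≈ 45.00°
pole (s+20): 20 + j200 → |·| = √(20²+200²) = √40400 ≈ 201, ∠ = arctan(200/20) ≈ 84.29°
pole (s+500): 500 + j200 → |·| = √(500²+200²) = √290000 ≈ 538.52, ∠ = arctan(200/500) ≈ 21.80°
|H| = 200 · 282.84 / 1.0824e+05 ≈ 0.52262
Gain = 20 log₁₀(0.52262) ≈ -5.64 dB
∠H = 45.00° − 106.09° = -61.09°

-5.6 dB, -61.1°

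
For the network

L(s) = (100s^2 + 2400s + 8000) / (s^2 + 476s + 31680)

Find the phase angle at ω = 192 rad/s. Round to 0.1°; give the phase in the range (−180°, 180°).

Substitute s = j192:
Numerator: 100(j192)^2 + 2400(j192) + 8000 = -3678400 + j460800
Denominator: (j192)^2 + 476(j192) + 31680 = -5184 + j91392
|N| = √(3678400² + 460800²) ≈ 3.7072e+06, ∠N ≈ 172.86°
|D| = √(5184² + 91392²) ≈ 91539, ∠D ≈ 93.25°
∠L = 172.86° − 93.25° = 79.61°

79.6°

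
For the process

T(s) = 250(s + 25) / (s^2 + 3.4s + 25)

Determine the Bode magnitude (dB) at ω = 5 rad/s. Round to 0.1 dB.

51.5 dB

At s = jω = j5:
zero (s+25): 25 + j5 → |·| = √(25²+5²) = √650 ≈ 25.495, ∠ = arctan(5/25) ≈ 11.31°
quadratic: (j5)² + 3.4·j5 + 25 = 0 + j17 → |·| ≈ 17, ∠ ≈ 90.00°
|T| = 250 · 25.495 / 17 ≈ 374.93
Gain = 20 log₁₀(374.93) ≈ 51.48 dB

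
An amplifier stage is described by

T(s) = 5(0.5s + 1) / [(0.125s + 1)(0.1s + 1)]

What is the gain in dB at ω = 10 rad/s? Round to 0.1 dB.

At ω = 10 rad/s:
zero (1 + j10·0.5) = 1 + j5 → |·| ≈ 5.099, ∠ ≈ 78.69°
pole (1 + j10·0.125) = 1 + j1.25 → |·| ≈ 1.6008, ∠ ≈ 51.34°
pole (1 + j10·0.1) = 1 + j1 → |·| ≈ 1.4142, ∠ ≈ 45.00°
|T| = 5 · 5.099 / (1.6008 · 1.4142) ≈ 11.262
Gain = 20 log₁₀(11.262) ≈ 21.03 dB

21.0 dB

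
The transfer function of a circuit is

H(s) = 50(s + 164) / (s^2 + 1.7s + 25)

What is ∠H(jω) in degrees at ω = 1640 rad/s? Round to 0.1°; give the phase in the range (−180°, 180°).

-95.7°

At s = jω = j1640:
zero (s+164): 164 + j1640 → |·| = √(164²+1640²) = √2716496 ≈ 1648.2, ∠ = arctan(1640/164) ≈ 84.29°
quadratic: (j1640)² + 1.7·j1640 + 25 = -2689575 + j2788 → |·| ≈ 2.6896e+06, ∠ ≈ 179.94°
∠H = 84.29° − 179.94° = -95.65°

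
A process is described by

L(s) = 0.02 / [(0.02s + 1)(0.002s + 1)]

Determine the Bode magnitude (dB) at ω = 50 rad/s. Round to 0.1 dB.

-37.0 dB

At ω = 50 rad/s:
pole (1 + j50·0.02) = 1 + j1 → |·| ≈ 1.4142, ∠ ≈ 45.00°
pole (1 + j50·0.002) = 1 + j0.1 → |·| ≈ 1.005, ∠ ≈ 5.71°
|L| = 0.02 · 1 / (1.4142 · 1.005) ≈ 0.014072
Gain = 20 log₁₀(0.014072) ≈ -37.03 dB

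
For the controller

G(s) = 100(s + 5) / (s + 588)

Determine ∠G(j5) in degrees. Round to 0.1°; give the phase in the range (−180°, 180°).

44.5°

At s = jω = j5:
zero (s+5): 5 + j5 → |·| = √(5²+5²) = √50 ≈ 7.0711, ∠ = arctan(5/5) ≈ 45.00°
pole (s+588): 588 + j5 → |·| = √(588²+5²) = √345769 ≈ 588.02, ∠ = arctan(5/588) ≈ 0.49°
∠G = 45.00° − 0.49° = 44.51°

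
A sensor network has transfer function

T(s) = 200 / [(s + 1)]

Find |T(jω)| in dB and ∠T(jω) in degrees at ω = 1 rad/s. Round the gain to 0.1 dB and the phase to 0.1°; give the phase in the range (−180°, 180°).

At ω = 1 rad/s:
pole (1 + j1·1) = 1 + j1 → |·| ≈ 1.4142, ∠ ≈ 45.00°
|T| = 200 · 1 / (1.4142) ≈ 141.42
Gain = 20 log₁₀(141.42) ≈ 43.01 dB
∠T = (0°) − (45.00°) = -45.00°

43.0 dB, -45.0°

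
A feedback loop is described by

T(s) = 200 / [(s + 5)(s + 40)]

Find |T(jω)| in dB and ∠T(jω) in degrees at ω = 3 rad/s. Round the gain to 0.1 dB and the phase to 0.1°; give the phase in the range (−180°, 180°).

-1.4 dB, -35.3°

At s = jω = j3:
pole (s+5): 5 + j3 → |·| = √(5²+3²) = √34 ≈ 5.831, ∠ = arctan(3/5) ≈ 30.96°
pole (s+40): 40 + j3 → |·| = √(40²+3²) = √1609 ≈ 40.112, ∠ = arctan(3/40) ≈ 4.29°
|T| = 200 / 233.89 ≈ 0.8551
Gain = 20 log₁₀(0.8551) ≈ -1.36 dB
∠T = 0.00° − 35.25° = -35.25°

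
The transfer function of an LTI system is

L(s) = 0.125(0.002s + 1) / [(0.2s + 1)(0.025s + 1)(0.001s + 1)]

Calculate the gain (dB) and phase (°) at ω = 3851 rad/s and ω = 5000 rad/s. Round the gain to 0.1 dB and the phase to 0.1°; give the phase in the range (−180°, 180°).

At ω = 3851 rad/s:
zero (1 + j3851·0.002) = 1 + j7.702 → |·| ≈ 7.7666, ∠ ≈ 82.60°
pole (1 + j3851·0.2) = 1 + j770.2 → |·| ≈ 770.2, ∠ ≈ 89.93°
pole (1 + j3851·0.025) = 1 + j96.275 → |·| ≈ 96.28, ∠ ≈ 89.40°
pole (1 + j3851·0.001) = 1 + j3.851 → |·| ≈ 3.9787, ∠ ≈ 75.44°
|L| = 0.125 · 7.7666 / (770.2 · 96.28 · 3.9787) ≈ 3.2905e-06
Gain = 20 log₁₀(3.2905e-06) ≈ -109.65 dB
∠L = (82.60°) − (89.93° + 89.40° + 75.44°) = -172.17°

At ω = 5000 rad/s:
zero (1 + j5000·0.002) = 1 + j10 → |·| ≈ 10.05, ∠ ≈ 84.29°
pole (1 + j5000·0.2) = 1 + j1000 → |·| ≈ 1000, ∠ ≈ 89.94°
pole (1 + j5000·0.025) = 1 + j125 → |·| ≈ 125, ∠ ≈ 89.54°
pole (1 + j5000·0.001) = 1 + j5 → |·| ≈ 5.099, ∠ ≈ 78.69°
|L| = 0.125 · 10.05 / (1000 · 125 · 5.099) ≈ 1.971e-06
Gain = 20 log₁₀(1.971e-06) ≈ -114.11 dB
∠L = (84.29°) − (89.94° + 89.54° + 78.69°) = -173.88°

ω = 3851: -109.7 dB, -172.2°; ω = 5000: -114.1 dB, -173.9°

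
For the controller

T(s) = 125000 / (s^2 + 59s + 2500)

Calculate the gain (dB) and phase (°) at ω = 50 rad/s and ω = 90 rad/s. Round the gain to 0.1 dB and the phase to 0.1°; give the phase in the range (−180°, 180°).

At s = jω = j50:
quadratic: (j50)² + 59·j50 + 2500 = 0 + j2950 → |·| ≈ 2950, ∠ ≈ 90.00°
|T| = 125000 / 2950 ≈ 42.373
Gain = 20 log₁₀(42.373) ≈ 32.54 dB
∠T = 0.00° − 90.00° = -90.00°

At s = jω = j90:
quadratic: (j90)² + 59·j90 + 2500 = -5600 + j5310 → |·| ≈ 7717.3, ∠ ≈ 136.52°
|T| = 125000 / 7717.3 ≈ 16.197
Gain = 20 log₁₀(16.197) ≈ 24.19 dB
∠T = 0.00° − 136.52° = -136.52°

ω = 50: 32.5 dB, -90.0°; ω = 90: 24.2 dB, -136.5°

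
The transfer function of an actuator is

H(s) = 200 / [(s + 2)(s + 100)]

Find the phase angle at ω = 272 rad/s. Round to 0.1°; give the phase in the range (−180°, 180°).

At s = jω = j272:
pole (s+2): 2 + j272 → |·| = √(2²+272²) = √73988 ≈ 272.01, ∠ = arctan(272/2) ≈ 89.58°
pole (s+100): 100 + j272 → |·| = √(100²+272²) = √83984 ≈ 289.8, ∠ = arctan(272/100) ≈ 69.81°
∠H = 0.00° − 159.39° = -159.39°

-159.4°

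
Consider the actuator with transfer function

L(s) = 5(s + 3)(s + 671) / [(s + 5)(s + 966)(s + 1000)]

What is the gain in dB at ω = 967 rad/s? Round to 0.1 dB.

At s = jω = j967:
zero (s+3): 3 + j967 → |·| = √(3²+967²) = √935098 ≈ 967, ∠ = arctan(967/3) ≈ 89.82°
zero (s+671): 671 + j967 → |·| = √(671²+967²) = √1385330 ≈ 1177, ∠ = arctan(967/671) ≈ 55.24°
pole (s+5): 5 + j967 → |·| = √(5²+967²) = √935114 ≈ 967.01, ∠ = arctan(967/5) ≈ 89.70°
pole (s+966): 966 + j967 → |·| = √(966²+967²) = √1868245 ≈ 1366.8, ∠ = arctan(967/966) ≈ 45.03°
pole (s+1000): 1000 + j967 → |·| = √(1000²+967²) = √1935089 ≈ 1391.1, ∠ = arctan(967/1000) ≈ 44.04°
|L| = 5 · 1.1382e+06 / 1.8386e+09 ≈ 0.0030953
Gain = 20 log₁₀(0.0030953) ≈ -50.19 dB

-50.2 dB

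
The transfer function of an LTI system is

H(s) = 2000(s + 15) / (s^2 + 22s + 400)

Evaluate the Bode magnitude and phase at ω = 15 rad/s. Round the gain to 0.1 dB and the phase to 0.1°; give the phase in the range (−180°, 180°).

At s = jω = j15:
zero (s+15): 15 + j15 → |·| = √(15²+15²) = √450 ≈ 21.213, ∠ = arctan(15/15) ≈ 45.00°
quadratic: (j15)² + 22·j15 + 400 = 175 + j330 → |·| ≈ 373.53, ∠ ≈ 62.06°
|H| = 2000 · 21.213 / 373.53 ≈ 113.58
Gain = 20 log₁₀(113.58) ≈ 41.11 dB
∠H = 45.00° − 62.06° = -17.06°

41.1 dB, -17.1°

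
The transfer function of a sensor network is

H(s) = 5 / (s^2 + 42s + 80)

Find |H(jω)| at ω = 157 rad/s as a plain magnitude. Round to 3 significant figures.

0.000197

Substitute s = j157:
Numerator: 5 = 5 + j0
Denominator: (j157)^2 + 42(j157) + 80 = -24569 + j6594
|N| = √(5² + 0²) ≈ 5, ∠N ≈ 0.00°
|D| = √(24569² + 6594²) ≈ 25438, ∠D ≈ 164.98°
|H| = 5 / 25438 ≈ 0.00019656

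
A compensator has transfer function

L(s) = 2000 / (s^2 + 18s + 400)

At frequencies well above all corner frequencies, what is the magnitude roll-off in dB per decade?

Each pole contributes −20 dB/decade at high frequency; each zero contributes +20 dB/decade.
Net: 0 zero(s) − 2 pole(s) → -40 dB/decade.

-40 dB/decade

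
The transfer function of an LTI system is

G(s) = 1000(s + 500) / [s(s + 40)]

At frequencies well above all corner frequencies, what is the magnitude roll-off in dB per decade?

Each pole contributes −20 dB/decade at high frequency; each zero contributes +20 dB/decade.
Net: 1 zero(s) − 2 pole(s) → -20 dB/decade.

-20 dB/decade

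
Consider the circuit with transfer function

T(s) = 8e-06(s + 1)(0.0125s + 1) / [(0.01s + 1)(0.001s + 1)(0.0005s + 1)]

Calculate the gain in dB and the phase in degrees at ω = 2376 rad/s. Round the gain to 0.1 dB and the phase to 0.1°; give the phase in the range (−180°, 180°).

At ω = 2376 rad/s:
zero (1 + j2376·1) = 1 + j2376 → |·| ≈ 2376, ∠ ≈ 89.98°
zero (1 + j2376·0.0125) = 1 + j29.7 → |·| ≈ 29.717, ∠ ≈ 88.07°
pole (1 + j2376·0.01) = 1 + j23.76 → |·| ≈ 23.781, ∠ ≈ 87.59°
pole (1 + j2376·0.001) = 1 + j2.376 → |·| ≈ 2.5779, ∠ ≈ 67.17°
pole (1 + j2376·0.0005) = 1 + j1.188 → |·| ≈ 1.5529, ∠ ≈ 49.91°
|T| = 8e-06 · 2376 · 29.717 / (23.781 · 2.5779 · 1.5529) ≈ 0.0059334
Gain = 20 log₁₀(0.0059334) ≈ -44.53 dB
∠T = (89.98° + 88.07°) − (87.59° + 67.17° + 49.91°) = -26.62°

-44.5 dB, -26.6°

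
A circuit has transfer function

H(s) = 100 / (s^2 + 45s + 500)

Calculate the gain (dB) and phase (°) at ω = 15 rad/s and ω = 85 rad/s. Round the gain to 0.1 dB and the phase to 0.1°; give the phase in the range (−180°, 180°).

Substitute s = j15:
Numerator: 100 = 100 + j0
Denominator: (j15)^2 + 45(j15) + 500 = 275 + j675
|N| = √(100² + 0²) ≈ 100, ∠N ≈ 0.00°
|D| = √(275² + 675²) ≈ 728.87, ∠D ≈ 67.83°
|H| = 100 / 728.87 ≈ 0.1372
Gain = 20 log₁₀(0.1372) ≈ -17.25 dB
∠H = 0.00° − 67.83° = -67.83°

Substitute s = j85:
Numerator: 100 = 100 + j0
Denominator: (j85)^2 + 45(j85) + 500 = -6725 + j3825
|N| = √(100² + 0²) ≈ 100, ∠N ≈ 0.00°
|D| = √(6725² + 3825²) ≈ 7736.7, ∠D ≈ 150.37°
|H| = 100 / 7736.7 ≈ 0.012925
Gain = 20 log₁₀(0.012925) ≈ -37.77 dB
∠H = 0.00° − 150.37° = -150.37°

ω = 15: -17.3 dB, -67.8°; ω = 85: -37.8 dB, -150.4°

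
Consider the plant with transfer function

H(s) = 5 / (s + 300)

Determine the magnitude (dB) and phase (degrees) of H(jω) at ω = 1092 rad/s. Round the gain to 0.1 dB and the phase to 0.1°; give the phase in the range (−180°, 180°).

Substitute s = j1092:
Numerator: 5 = 5 + j0
Denominator: (j1092) + 300 = 300 + j1092
|N| = √(5² + 0²) ≈ 5, ∠N ≈ 0.00°
|D| = √(300² + 1092²) ≈ 1132.5, ∠D ≈ 74.64°
|H| = 5 / 1132.5 ≈ 0.004415
Gain = 20 log₁₀(0.004415) ≈ -47.10 dB
∠H = 0.00° − 74.64° = -74.64°

-47.1 dB, -74.6°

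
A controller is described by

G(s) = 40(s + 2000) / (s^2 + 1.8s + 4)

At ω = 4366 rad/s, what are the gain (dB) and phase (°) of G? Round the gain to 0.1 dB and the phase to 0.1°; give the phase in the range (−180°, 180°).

At s = jω = j4366:
zero (s+2000): 2000 + j4366 → |·| = √(2000²+4366²) = √23061956 ≈ 4802.3, ∠ = arctan(4366/2000) ≈ 65.39°
quadratic: (j4366)² + 1.8·j4366 + 4 = -19061952 + j7858.8 → |·| ≈ 1.9062e+07, ∠ ≈ 179.98°
|G| = 40 · 4802.3 / 1.9062e+07 ≈ 0.010077
Gain = 20 log₁₀(0.010077) ≈ -39.93 dB
∠G = 65.39° − 179.98° = -114.59°

-39.9 dB, -114.6°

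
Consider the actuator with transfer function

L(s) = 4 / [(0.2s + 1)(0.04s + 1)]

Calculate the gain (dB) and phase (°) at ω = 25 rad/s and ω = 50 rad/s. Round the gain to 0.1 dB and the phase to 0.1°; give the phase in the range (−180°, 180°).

ω = 25: -5.1 dB, -123.7°; ω = 50: -15.0 dB, -147.7°

At ω = 25 rad/s:
pole (1 + j25·0.2) = 1 + j5 → |·| ≈ 5.099, ∠ ≈ 78.69°
pole (1 + j25·0.04) = 1 + j1 → |·| ≈ 1.4142, ∠ ≈ 45.00°
|L| = 4 · 1 / (5.099 · 1.4142) ≈ 0.55471
Gain = 20 log₁₀(0.55471) ≈ -5.12 dB
∠L = (0°) − (78.69° + 45.00°) = -123.69°

At ω = 50 rad/s:
pole (1 + j50·0.2) = 1 + j10 → |·| ≈ 10.05, ∠ ≈ 84.29°
pole (1 + j50·0.04) = 1 + j2 → |·| ≈ 2.2361, ∠ ≈ 63.43°
|L| = 4 · 1 / (10.05 · 2.2361) ≈ 0.17799
Gain = 20 log₁₀(0.17799) ≈ -14.99 dB
∠L = (0°) − (84.29° + 63.43°) = -147.72°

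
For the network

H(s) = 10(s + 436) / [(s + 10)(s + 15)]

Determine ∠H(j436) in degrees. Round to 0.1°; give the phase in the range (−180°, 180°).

-131.7°

At s = jω = j436:
zero (s+436): 436 + j436 → |·| = √(436²+436²) = √380192 ≈ 616.6, ∠ = arctan(436/436) ≈ 45.00°
pole (s+10): 10 + j436 → |·| = √(10²+436²) = √190196 ≈ 436.11, ∠ = arctan(436/10) ≈ 88.69°
pole (s+15): 15 + j436 → |·| = √(15²+436²) = √190321 ≈ 436.26, ∠ = arctan(436/15) ≈ 88.03°
∠H = 45.00° − 176.72° = -131.72°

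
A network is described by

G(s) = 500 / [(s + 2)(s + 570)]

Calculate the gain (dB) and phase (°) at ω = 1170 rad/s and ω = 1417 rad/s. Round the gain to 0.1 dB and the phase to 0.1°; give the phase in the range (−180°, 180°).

At s = jω = j1170:
pole (s+2): 2 + j1170 → |·| = √(2²+1170²) = √1368904 ≈ 1170, ∠ = arctan(1170/2) ≈ 89.90°
pole (s+570): 570 + j1170 → |·| = √(570²+1170²) = √1693800 ≈ 1301.5, ∠ = arctan(1170/570) ≈ 64.03°
|G| = 500 / 1.5228e+06 ≈ 0.00032834
Gain = 20 log₁₀(0.00032834) ≈ -69.67 dB
∠G = 0.00° − 153.93° = -153.93°

At s = jω = j1417:
pole (s+2): 2 + j1417 → |·| = √(2²+1417²) = √2007893 ≈ 1417, ∠ = arctan(1417/2) ≈ 89.92°
pole (s+570): 570 + j1417 → |·| = √(570²+1417²) = √2332789 ≈ 1527.3, ∠ = arctan(1417/570) ≈ 68.09°
|G| = 500 / 2.1642e+06 ≈ 0.00023103
Gain = 20 log₁₀(0.00023103) ≈ -72.73 dB
∠G = 0.00° − 158.01° = -158.01°

ω = 1170: -69.7 dB, -153.9°; ω = 1417: -72.7 dB, -158.0°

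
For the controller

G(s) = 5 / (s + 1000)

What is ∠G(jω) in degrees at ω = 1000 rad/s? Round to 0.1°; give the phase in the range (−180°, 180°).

-45.0°

At s = jω = j1000:
pole (s+1000): 1000 + j1000 → |·| = √(1000²+1000²) = √2000000 ≈ 1414.2, ∠ = arctan(1000/1000) ≈ 45.00°
∠G = 0.00° − 45.00° = -45.00°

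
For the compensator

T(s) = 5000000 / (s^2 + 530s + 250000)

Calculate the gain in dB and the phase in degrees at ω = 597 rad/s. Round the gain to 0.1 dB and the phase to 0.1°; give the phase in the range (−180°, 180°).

23.5 dB, -108.6°

At s = jω = j597:
quadratic: (j597)² + 530·j597 + 250000 = -106409 + j316410 → |·| ≈ 3.3382e+05, ∠ ≈ 108.59°
|T| = 5000000 / 3.3382e+05 ≈ 14.978
Gain = 20 log₁₀(14.978) ≈ 23.51 dB
∠T = 0.00° − 108.59° = -108.59°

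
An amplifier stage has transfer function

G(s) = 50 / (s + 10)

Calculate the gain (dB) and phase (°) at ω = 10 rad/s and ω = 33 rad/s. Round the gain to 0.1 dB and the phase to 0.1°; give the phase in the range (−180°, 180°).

ω = 10: 11.0 dB, -45.0°; ω = 33: 3.2 dB, -73.1°

Substitute s = j10:
Numerator: 50 = 50 + j0
Denominator: (j10) + 10 = 10 + j10
|N| = √(50² + 0²) ≈ 50, ∠N ≈ 0.00°
|D| = √(10² + 10²) ≈ 14.142, ∠D ≈ 45.00°
|G| = 50 / 14.142 ≈ 3.5356
Gain = 20 log₁₀(3.5356) ≈ 10.97 dB
∠G = 0.00° − 45.00° = -45.00°

Substitute s = j33:
Numerator: 50 = 50 + j0
Denominator: (j33) + 10 = 10 + j33
|N| = √(50² + 0²) ≈ 50, ∠N ≈ 0.00°
|D| = √(10² + 33²) ≈ 34.482, ∠D ≈ 73.14°
|G| = 50 / 34.482 ≈ 1.45
Gain = 20 log₁₀(1.45) ≈ 3.23 dB
∠G = 0.00° − 73.14° = -73.14°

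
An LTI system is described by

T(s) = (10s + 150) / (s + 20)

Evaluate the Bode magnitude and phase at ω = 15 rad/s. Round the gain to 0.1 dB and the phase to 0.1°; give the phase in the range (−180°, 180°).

Substitute s = j15:
Numerator: 10(j15) + 150 = 150 + j150
Denominator: (j15) + 20 = 20 + j15
|N| = √(150² + 150²) ≈ 212.13, ∠N ≈ 45.00°
|D| = √(20² + 15²) ≈ 25, ∠D ≈ 36.87°
|T| = 212.13 / 25 ≈ 8.4852
Gain = 20 log₁₀(8.4852) ≈ 18.57 dB
∠T = 45.00° − 36.87° = 8.13°

18.6 dB, 8.1°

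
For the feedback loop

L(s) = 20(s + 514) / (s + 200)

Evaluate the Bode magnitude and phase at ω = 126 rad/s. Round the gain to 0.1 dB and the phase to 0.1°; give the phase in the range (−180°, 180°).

33.0 dB, -18.4°

At s = jω = j126:
zero (s+514): 514 + j126 → |·| = √(514²+126²) = √280072 ≈ 529.22, ∠ = arctan(126/514) ≈ 13.77°
pole (s+200): 200 + j126 → |·| = √(200²+126²) = √55876 ≈ 236.38, ∠ = arctan(126/200) ≈ 32.21°
|L| = 20 · 529.22 / 236.38 ≈ 44.777
Gain = 20 log₁₀(44.777) ≈ 33.02 dB
∠L = 13.77° − 32.21° = -18.44°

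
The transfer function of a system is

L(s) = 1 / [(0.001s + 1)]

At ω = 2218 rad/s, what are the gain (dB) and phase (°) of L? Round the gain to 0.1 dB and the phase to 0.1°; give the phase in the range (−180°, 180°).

-7.7 dB, -65.7°

At ω = 2218 rad/s:
pole (1 + j2218·0.001) = 1 + j2.218 → |·| ≈ 2.433, ∠ ≈ 65.73°
|L| = 1 · 1 / (2.433) ≈ 0.41102
Gain = 20 log₁₀(0.41102) ≈ -7.72 dB
∠L = (0°) − (65.73°) = -65.73°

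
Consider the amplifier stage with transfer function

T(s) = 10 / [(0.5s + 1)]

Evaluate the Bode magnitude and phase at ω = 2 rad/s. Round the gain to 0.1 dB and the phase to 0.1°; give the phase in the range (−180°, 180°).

At ω = 2 rad/s:
pole (1 + j2·0.5) = 1 + j1 → |·| ≈ 1.4142, ∠ ≈ 45.00°
|T| = 10 · 1 / (1.4142) ≈ 7.0711
Gain = 20 log₁₀(7.0711) ≈ 16.99 dB
∠T = (0°) − (45.00°) = -45.00°

17.0 dB, -45.0°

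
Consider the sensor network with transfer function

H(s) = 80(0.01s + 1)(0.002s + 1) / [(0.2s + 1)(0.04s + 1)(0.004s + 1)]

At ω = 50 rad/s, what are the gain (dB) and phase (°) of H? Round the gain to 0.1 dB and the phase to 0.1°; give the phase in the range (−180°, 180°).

At ω = 50 rad/s:
zero (1 + j50·0.01) = 1 + j0.5 → |·| ≈ 1.118, ∠ ≈ 26.57°
zero (1 + j50·0.002) = 1 + j0.1 → |·| ≈ 1.005, ∠ ≈ 5.71°
pole (1 + j50·0.2) = 1 + j10 → |·| ≈ 10.05, ∠ ≈ 84.29°
pole (1 + j50·0.04) = 1 + j2 → |·| ≈ 2.2361, ∠ ≈ 63.43°
pole (1 + j50·0.004) = 1 + j0.2 → |·| ≈ 1.0198, ∠ ≈ 11.31°
|H| = 80 · 1.118 · 1.005 / (10.05 · 2.2361 · 1.0198) ≈ 3.9222
Gain = 20 log₁₀(3.9222) ≈ 11.87 dB
∠H = (26.57° + 5.71°) − (84.29° + 63.43° + 11.31°) = -126.75°

11.9 dB, -126.8°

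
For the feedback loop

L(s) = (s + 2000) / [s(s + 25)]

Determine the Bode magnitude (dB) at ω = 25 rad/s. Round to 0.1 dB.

7.1 dB

At s = jω = j25:
zero (s+2000): 2000 + j25 → |·| = √(2000²+25²) = √4000625 ≈ 2000.2, ∠ = arctan(25/2000) ≈ 0.72°
pole (s+25): 25 + j25 → |·| = √(25²+25²) = √1250 ≈ 35.355, ∠ = arctan(25/25) ≈ 45.00°
pole at origin: |s| = 25, ∠ = 90.00° (in denominator)
|L| = 1 · 2000.2 / 883.87 ≈ 2.263
Gain = 20 log₁₀(2.263) ≈ 7.09 dB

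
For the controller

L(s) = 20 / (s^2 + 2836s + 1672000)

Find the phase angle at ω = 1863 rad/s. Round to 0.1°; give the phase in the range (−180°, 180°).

Substitute s = j1863:
Numerator: 20 = 20 + j0
Denominator: (j1863)^2 + 2836(j1863) + 1672000 = -1798769 + j5283468
|N| = √(20² + 0²) ≈ 20, ∠N ≈ 0.00°
|D| = √(1798769² + 5283468²) ≈ 5.5813e+06, ∠D ≈ 108.80°
∠L = 0.00° − 108.80° = -108.80°

-108.8°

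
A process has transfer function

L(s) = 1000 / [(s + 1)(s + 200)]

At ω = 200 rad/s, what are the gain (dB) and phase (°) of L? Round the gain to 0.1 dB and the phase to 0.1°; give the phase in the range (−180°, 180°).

-35.1 dB, -134.7°

At s = jω = j200:
pole (s+1): 1 + j200 → |·| = √(1²+200²) = √40001 ≈ 200, ∠ = arctan(200/1) ≈ 89.71°
pole (s+200): 200 + j200 → |·| = √(200²+200²) = √80000 ≈ 282.84, ∠ = arctan(200/200) ≈ 45.00°
|L| = 1000 / 56568 ≈ 0.017678
Gain = 20 log₁₀(0.017678) ≈ -35.05 dB
∠L = 0.00° − 134.71° = -134.71°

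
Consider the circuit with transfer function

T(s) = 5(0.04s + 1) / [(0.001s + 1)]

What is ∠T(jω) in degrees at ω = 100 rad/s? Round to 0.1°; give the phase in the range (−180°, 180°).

70.3°

At ω = 100 rad/s:
zero (1 + j100·0.04) = 1 + j4 → |·| ≈ 4.1231, ∠ ≈ 75.96°
pole (1 + j100·0.001) = 1 + j0.1 → |·| ≈ 1.005, ∠ ≈ 5.71°
∠T = (75.96°) − (5.71°) = 70.25°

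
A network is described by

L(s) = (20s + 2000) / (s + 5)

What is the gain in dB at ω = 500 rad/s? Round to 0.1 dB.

Substitute s = j500:
Numerator: 20(j500) + 2000 = 2000 + j10000
Denominator: (j500) + 5 = 5 + j500
|N| = √(2000² + 10000²) ≈ 10198, ∠N ≈ 78.69°
|D| = √(5² + 500²) ≈ 500.02, ∠D ≈ 89.43°
|L| = 10198 / 500.02 ≈ 20.395
Gain = 20 log₁₀(20.395) ≈ 26.19 dB

26.2 dB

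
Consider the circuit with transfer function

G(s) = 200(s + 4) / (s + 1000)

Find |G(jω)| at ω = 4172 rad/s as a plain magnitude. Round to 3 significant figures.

At s = jω = j4172:
zero (s+4): 4 + j4172 → |·| = √(4²+4172²) = √17405600 ≈ 4172, ∠ = arctan(4172/4) ≈ 89.95°
pole (s+1000): 1000 + j4172 → |·| = √(1000²+4172²) = √18405584 ≈ 4290.2, ∠ = arctan(4172/1000) ≈ 76.52°
|G| = 200 · 4172 / 4290.2 ≈ 194.49

194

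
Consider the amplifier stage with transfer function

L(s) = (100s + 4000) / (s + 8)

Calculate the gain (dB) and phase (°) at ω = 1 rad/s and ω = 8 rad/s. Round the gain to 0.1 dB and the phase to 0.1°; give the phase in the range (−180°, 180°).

Substitute s = j1:
Numerator: 100(j1) + 4000 = 4000 + j100
Denominator: (j1) + 8 = 8 + j1
|N| = √(4000² + 100²) ≈ 4001.2, ∠N ≈ 1.43°
|D| = √(8² + 1²) ≈ 8.0623, ∠D ≈ 7.13°
|L| = 4001.2 / 8.0623 ≈ 496.29
Gain = 20 log₁₀(496.29) ≈ 53.91 dB
∠L = 1.43° − 7.13° = -5.70°

Substitute s = j8:
Numerator: 100(j8) + 4000 = 4000 + j800
Denominator: (j8) + 8 = 8 + j8
|N| = √(4000² + 800²) ≈ 4079.2, ∠N ≈ 11.31°
|D| = √(8² + 8²) ≈ 11.314, ∠D ≈ 45.00°
|L| = 4079.2 / 11.314 ≈ 360.54
Gain = 20 log₁₀(360.54) ≈ 51.14 dB
∠L = 11.31° − 45.00° = -33.69°

ω = 1: 53.9 dB, -5.7°; ω = 8: 51.1 dB, -33.7°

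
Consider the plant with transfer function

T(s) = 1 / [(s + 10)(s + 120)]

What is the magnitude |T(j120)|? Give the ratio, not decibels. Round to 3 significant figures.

At s = jω = j120:
pole (s+10): 10 + j120 → |·| = √(10²+120²) = √14500 ≈ 120.42, ∠ = arctan(120/10) ≈ 85.24°
pole (s+120): 120 + j120 → |·| = √(120²+120²) = √28800 ≈ 169.71, ∠ = arctan(120/120) ≈ 45.00°
|T| = 1 / 20436 ≈ 4.8933e-05

4.89e-05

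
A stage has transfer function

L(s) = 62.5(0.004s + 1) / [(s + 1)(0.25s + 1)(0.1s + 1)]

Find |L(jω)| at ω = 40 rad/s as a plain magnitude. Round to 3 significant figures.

At ω = 40 rad/s:
zero (1 + j40·0.004) = 1 + j0.16 → |·| ≈ 1.0127, ∠ ≈ 9.09°
pole (1 + j40·1) = 1 + j40 → |·| ≈ 40.012, ∠ ≈ 88.57°
pole (1 + j40·0.25) = 1 + j10 → |·| ≈ 10.05, ∠ ≈ 84.29°
pole (1 + j40·0.1) = 1 + j4 → |·| ≈ 4.1231, ∠ ≈ 75.96°
|L| = 62.5 · 1.0127 / (40.012 · 10.05 · 4.1231) ≈ 0.038175

0.0382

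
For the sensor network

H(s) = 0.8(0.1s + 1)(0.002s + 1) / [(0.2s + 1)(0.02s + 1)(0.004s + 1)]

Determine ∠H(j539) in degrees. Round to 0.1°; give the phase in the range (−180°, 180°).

At ω = 539 rad/s:
zero (1 + j539·0.1) = 1 + j53.9 → |·| ≈ 53.909, ∠ ≈ 88.94°
zero (1 + j539·0.002) = 1 + j1.078 → |·| ≈ 1.4704, ∠ ≈ 47.15°
pole (1 + j539·0.2) = 1 + j107.8 → |·| ≈ 107.8, ∠ ≈ 89.47°
pole (1 + j539·0.02) = 1 + j10.78 → |·| ≈ 10.826, ∠ ≈ 84.70°
pole (1 + j539·0.004) = 1 + j2.156 → |·| ≈ 2.3766, ∠ ≈ 65.12°
∠H = (88.94° + 47.15°) − (89.47° + 84.70° + 65.12°) = -103.20°

-103.2°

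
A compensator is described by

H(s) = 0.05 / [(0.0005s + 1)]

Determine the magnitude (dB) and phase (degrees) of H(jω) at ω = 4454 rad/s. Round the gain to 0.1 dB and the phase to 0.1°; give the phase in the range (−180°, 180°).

At ω = 4454 rad/s:
pole (1 + j4454·0.0005) = 1 + j2.227 → |·| ≈ 2.4412, ∠ ≈ 65.82°
|H| = 0.05 · 1 / (2.4412) ≈ 0.020482
Gain = 20 log₁₀(0.020482) ≈ -33.77 dB
∠H = (0°) − (65.82°) = -65.82°

-33.8 dB, -65.8°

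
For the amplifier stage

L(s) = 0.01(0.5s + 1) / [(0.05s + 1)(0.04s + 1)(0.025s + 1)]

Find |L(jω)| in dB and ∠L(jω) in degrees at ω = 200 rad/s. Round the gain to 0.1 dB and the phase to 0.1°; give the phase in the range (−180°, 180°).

-52.3 dB, -156.4°

At ω = 200 rad/s:
zero (1 + j200·0.5) = 1 + j100 → |·| ≈ 100, ∠ ≈ 89.43°
pole (1 + j200·0.05) = 1 + j10 → |·| ≈ 10.05, ∠ ≈ 84.29°
pole (1 + j200·0.04) = 1 + j8 → |·| ≈ 8.0623, ∠ ≈ 82.87°
pole (1 + j200·0.025) = 1 + j5 → |·| ≈ 5.099, ∠ ≈ 78.69°
|L| = 0.01 · 100 / (10.05 · 8.0623 · 5.099) ≈ 0.0024204
Gain = 20 log₁₀(0.0024204) ≈ -52.32 dB
∠L = (89.43°) − (84.29° + 82.87° + 78.69°) = -156.42°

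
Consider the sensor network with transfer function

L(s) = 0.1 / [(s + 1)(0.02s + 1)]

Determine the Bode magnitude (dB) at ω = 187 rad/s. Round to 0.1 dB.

At ω = 187 rad/s:
pole (1 + j187·1) = 1 + j187 → |·| ≈ 187, ∠ ≈ 89.69°
pole (1 + j187·0.02) = 1 + j3.74 → |·| ≈ 3.8714, ∠ ≈ 75.03°
|L| = 0.1 · 1 / (187 · 3.8714) ≈ 0.00013813
Gain = 20 log₁₀(0.00013813) ≈ -77.19 dB

-77.2 dB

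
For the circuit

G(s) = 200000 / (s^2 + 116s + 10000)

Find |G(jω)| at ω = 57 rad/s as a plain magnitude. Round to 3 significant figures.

21.2

At s = jω = j57:
quadratic: (j57)² + 116·j57 + 10000 = 6751 + j6612 → |·| ≈ 9449.6, ∠ ≈ 44.40°
|G| = 200000 / 9449.6 ≈ 21.165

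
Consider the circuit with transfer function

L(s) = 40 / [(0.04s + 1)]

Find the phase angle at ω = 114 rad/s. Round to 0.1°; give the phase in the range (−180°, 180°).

-77.6°

At ω = 114 rad/s:
pole (1 + j114·0.04) = 1 + j4.56 → |·| ≈ 4.6684, ∠ ≈ 77.63°
∠L = (0°) − (77.63°) = -77.63°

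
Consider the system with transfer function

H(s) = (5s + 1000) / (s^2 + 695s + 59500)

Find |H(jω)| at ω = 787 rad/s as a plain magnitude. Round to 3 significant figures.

Substitute s = j787:
Numerator: 5(j787) + 1000 = 1000 + j3935
Denominator: (j787)^2 + 695(j787) + 59500 = -559869 + j546965
|N| = √(1000² + 3935²) ≈ 4060.1, ∠N ≈ 75.74°
|D| = √(559869² + 546965²) ≈ 7.827e+05, ∠D ≈ 135.67°
|H| = 4060.1 / 7.827e+05 ≈ 0.0051873

0.00519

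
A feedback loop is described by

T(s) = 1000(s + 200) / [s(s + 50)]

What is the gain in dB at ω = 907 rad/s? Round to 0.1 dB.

At s = jω = j907:
zero (s+200): 200 + j907 → |·| = √(200²+907²) = √862649 ≈ 928.79, ∠ = arctan(907/200) ≈ 77.56°
pole (s+50): 50 + j907 → |·| = √(50²+907²) = √825149 ≈ 908.38, ∠ = arctan(907/50) ≈ 86.84°
pole at origin: |s| = 907, ∠ = 90.00° (in denominator)
|T| = 1000 · 928.79 / 8.239e+05 ≈ 1.1273
Gain = 20 log₁₀(1.1273) ≈ 1.04 dB

1.0 dB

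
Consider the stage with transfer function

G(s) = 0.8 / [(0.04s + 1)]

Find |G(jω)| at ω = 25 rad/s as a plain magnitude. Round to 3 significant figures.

0.566

At ω = 25 rad/s:
pole (1 + j25·0.04) = 1 + j1 → |·| ≈ 1.4142, ∠ ≈ 45.00°
|G| = 0.8 · 1 / (1.4142) ≈ 0.56569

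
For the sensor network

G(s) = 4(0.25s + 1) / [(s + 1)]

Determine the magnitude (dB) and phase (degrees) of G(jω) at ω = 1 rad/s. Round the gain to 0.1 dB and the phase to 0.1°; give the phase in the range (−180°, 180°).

At ω = 1 rad/s:
zero (1 + j1·0.25) = 1 + j0.25 → |·| ≈ 1.0308, ∠ ≈ 14.04°
pole (1 + j1·1) = 1 + j1 → |·| ≈ 1.4142, ∠ ≈ 45.00°
|G| = 4 · 1.0308 / (1.4142) ≈ 2.9156
Gain = 20 log₁₀(2.9156) ≈ 9.29 dB
∠G = (14.04°) − (45.00°) = -30.96°

9.3 dB, -31.0°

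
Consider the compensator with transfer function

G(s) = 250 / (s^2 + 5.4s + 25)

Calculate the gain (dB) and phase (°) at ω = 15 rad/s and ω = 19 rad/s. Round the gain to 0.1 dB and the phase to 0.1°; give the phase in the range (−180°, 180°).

ω = 15: 1.3 dB, -158.0°; ω = 19: -3.0 dB, -163.0°

At s = jω = j15:
quadratic: (j15)² + 5.4·j15 + 25 = -200 + j81 → |·| ≈ 215.78, ∠ ≈ 157.95°
|G| = 250 / 215.78 ≈ 1.1586
Gain = 20 log₁₀(1.1586) ≈ 1.28 dB
∠G = 0.00° − 157.95° = -157.95°

At s = jω = j19:
quadratic: (j19)² + 5.4·j19 + 25 = -336 + j102.6 → |·| ≈ 351.32, ∠ ≈ 163.02°
|G| = 250 / 351.32 ≈ 0.7116
Gain = 20 log₁₀(0.7116) ≈ -2.96 dB
∠G = 0.00° − 163.02° = -163.02°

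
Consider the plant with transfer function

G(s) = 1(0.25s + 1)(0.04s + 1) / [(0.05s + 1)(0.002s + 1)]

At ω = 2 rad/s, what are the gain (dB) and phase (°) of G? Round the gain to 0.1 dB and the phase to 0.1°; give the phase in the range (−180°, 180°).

At ω = 2 rad/s:
zero (1 + j2·0.25) = 1 + j0.5 → |·| ≈ 1.118, ∠ ≈ 26.57°
zero (1 + j2·0.04) = 1 + j0.08 → |·| ≈ 1.0032, ∠ ≈ 4.57°
pole (1 + j2·0.05) = 1 + j0.1 → |·| ≈ 1.005, ∠ ≈ 5.71°
pole (1 + j2·0.002) = 1 + j0.004 → |·| ≈ 1, ∠ ≈ 0.23°
|G| = 1 · 1.118 · 1.0032 / (1.005 · 1) ≈ 1.116
Gain = 20 log₁₀(1.116) ≈ 0.95 dB
∠G = (26.57° + 4.57°) − (5.71° + 0.23°) = 25.20°

1.0 dB, 25.2°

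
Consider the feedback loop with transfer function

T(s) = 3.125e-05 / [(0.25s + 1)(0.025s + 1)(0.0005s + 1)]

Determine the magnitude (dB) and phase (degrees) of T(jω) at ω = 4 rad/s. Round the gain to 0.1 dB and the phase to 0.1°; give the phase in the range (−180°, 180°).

At ω = 4 rad/s:
pole (1 + j4·0.25) = 1 + j1 → |·| ≈ 1.4142, ∠ ≈ 45.00°
pole (1 + j4·0.025) = 1 + j0.1 → |·| ≈ 1.005, ∠ ≈ 5.71°
pole (1 + j4·0.0005) = 1 + j0.002 → |·| ≈ 1, ∠ ≈ 0.11°
|T| = 3.125e-05 · 1 / (1.4142 · 1.005 · 1) ≈ 2.1987e-05
Gain = 20 log₁₀(2.1987e-05) ≈ -93.16 dB
∠T = (0°) − (45.00° + 5.71° + 0.11°) = -50.82°

-93.2 dB, -50.8°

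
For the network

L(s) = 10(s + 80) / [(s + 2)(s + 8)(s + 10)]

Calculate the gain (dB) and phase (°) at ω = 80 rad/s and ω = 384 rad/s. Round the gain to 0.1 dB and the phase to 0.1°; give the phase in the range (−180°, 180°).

ω = 80: -53.2 dB, 149.3°; ω = 384: -83.2 dB, 171.2°

At s = jω = j80:
zero (s+80): 80 + j80 → |·| = √(80²+80²) = √12800 ≈ 113.14, ∠ = arctan(80/80) ≈ 45.00°
pole (s+2): 2 + j80 → |·| = √(2²+80²) = √6404 ≈ 80.025, ∠ = arctan(80/2) ≈ 88.57°
pole (s+8): 8 + j80 → |·| = √(8²+80²) = √6464 ≈ 80.399, ∠ = arctan(80/8) ≈ 84.29°
pole (s+10): 10 + j80 → |·| = √(10²+80²) = √6500 ≈ 80.623, ∠ = arctan(80/10) ≈ 82.87°
|L| = 10 · 113.14 / 5.1872e+05 ≈ 0.0021811
Gain = 20 log₁₀(0.0021811) ≈ -53.23 dB
∠L = 45.00° − 255.73° = -210.73° ≡ 149.27° (principal value)

At s = jω = j384:
zero (s+80): 80 + j384 → |·| = √(80²+384²) = √153856 ≈ 392.24, ∠ = arctan(384/80) ≈ 78.23°
pole (s+2): 2 + j384 → |·| = √(2²+384²) = √147460 ≈ 384.01, ∠ = arctan(384/2) ≈ 89.70°
pole (s+8): 8 + j384 → |·| = √(8²+384²) = √147520 ≈ 384.08, ∠ = arctan(384/8) ≈ 88.81°
pole (s+10): 10 + j384 → |·| = √(10²+384²) = √147556 ≈ 384.13, ∠ = arctan(384/10) ≈ 88.51°
|L| = 10 · 392.24 / 5.6656e+07 ≈ 6.9232e-05
Gain = 20 log₁₀(6.9232e-05) ≈ -83.19 dB
∠L = 78.23° − 267.02° = -188.79° ≡ 171.21° (principal value)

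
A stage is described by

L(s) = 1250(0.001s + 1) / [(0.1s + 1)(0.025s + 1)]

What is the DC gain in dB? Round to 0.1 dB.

L(0) = 1250 · 1 / 1 = 1250
20 log₁₀(1250) ≈ 61.94 dB

61.9 dB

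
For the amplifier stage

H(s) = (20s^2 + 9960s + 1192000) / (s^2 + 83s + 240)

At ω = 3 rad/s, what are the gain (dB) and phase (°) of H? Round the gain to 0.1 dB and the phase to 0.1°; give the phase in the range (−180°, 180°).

Substitute s = j3:
Numerator: 20(j3)^2 + 9960(j3) + 1192000 = 1191820 + j29880
Denominator: (j3)^2 + 83(j3) + 240 = 231 + j249
|N| = √(1191820² + 29880²) ≈ 1.1922e+06, ∠N ≈ 1.44°
|D| = √(231² + 249²) ≈ 339.65, ∠D ≈ 47.15°
|H| = 1.1922e+06 / 339.65 ≈ 3510.1
Gain = 20 log₁₀(3510.1) ≈ 70.91 dB
∠H = 1.44° − 47.15° = -45.71°

70.9 dB, -45.7°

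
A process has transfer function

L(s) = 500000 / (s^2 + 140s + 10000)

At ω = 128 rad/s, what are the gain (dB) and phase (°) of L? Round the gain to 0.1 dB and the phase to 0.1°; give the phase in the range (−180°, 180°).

28.4 dB, -109.6°

At s = jω = j128:
quadratic: (j128)² + 140·j128 + 10000 = -6384 + j17920 → |·| ≈ 19023, ∠ ≈ 109.61°
|L| = 500000 / 19023 ≈ 26.284
Gain = 20 log₁₀(26.284) ≈ 28.39 dB
∠L = 0.00° − 109.61° = -109.61°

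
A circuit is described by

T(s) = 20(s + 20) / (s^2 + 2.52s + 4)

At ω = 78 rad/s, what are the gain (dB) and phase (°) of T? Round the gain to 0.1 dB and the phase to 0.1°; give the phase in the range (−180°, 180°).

-11.5 dB, -102.5°

At s = jω = j78:
zero (s+20): 20 + j78 → |·| = √(20²+78²) = √6484 ≈ 80.523, ∠ = arctan(78/20) ≈ 75.62°
quadratic: (j78)² + 2.52·j78 + 4 = -6080 + j196.56 → |·| ≈ 6083.2, ∠ ≈ 178.15°
|T| = 20 · 80.523 / 6083.2 ≈ 0.26474
Gain = 20 log₁₀(0.26474) ≈ -11.54 dB
∠T = 75.62° − 178.15° = -102.53°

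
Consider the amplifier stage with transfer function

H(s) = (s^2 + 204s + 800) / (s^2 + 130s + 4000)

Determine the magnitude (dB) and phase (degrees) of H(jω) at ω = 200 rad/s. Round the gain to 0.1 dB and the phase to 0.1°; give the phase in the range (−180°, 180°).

Substitute s = j200:
Numerator: (j200)^2 + 204(j200) + 800 = -39200 + j40800
Denominator: (j200)^2 + 130(j200) + 4000 = -36000 + j26000
|N| = √(39200² + 40800²) ≈ 56580, ∠N ≈ 133.85°
|D| = √(36000² + 26000²) ≈ 44407, ∠D ≈ 144.16°
|H| = 56580 / 44407 ≈ 1.2741
Gain = 20 log₁₀(1.2741) ≈ 2.10 dB
∠H = 133.85° − 144.16° = -10.31°

2.1 dB, -10.3°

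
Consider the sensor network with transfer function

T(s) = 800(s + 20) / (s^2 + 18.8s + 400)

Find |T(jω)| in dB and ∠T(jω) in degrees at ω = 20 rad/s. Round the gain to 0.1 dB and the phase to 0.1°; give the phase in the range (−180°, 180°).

At s = jω = j20:
zero (s+20): 20 + j20 → |·| = √(20²+20²) = √800 ≈ 28.284, ∠ = arctan(20/20) ≈ 45.00°
quadratic: (j20)² + 18.8·j20 + 400 = 0 + j376 → |·| ≈ 376, ∠ ≈ 90.00°
|T| = 800 · 28.284 / 376 ≈ 60.179
Gain = 20 log₁₀(60.179) ≈ 35.59 dB
∠T = 45.00° − 90.00° = -45.00°

35.6 dB, -45.0°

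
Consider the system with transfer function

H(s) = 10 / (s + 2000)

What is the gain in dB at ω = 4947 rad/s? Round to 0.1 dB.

Substitute s = j4947:
Numerator: 10 = 10 + j0
Denominator: (j4947) + 2000 = 2000 + j4947
|N| = √(10² + 0²) ≈ 10, ∠N ≈ 0.00°
|D| = √(2000² + 4947²) ≈ 5336, ∠D ≈ 67.99°
|H| = 10 / 5336 ≈ 0.0018741
Gain = 20 log₁₀(0.0018741) ≈ -54.54 dB

-54.5 dB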